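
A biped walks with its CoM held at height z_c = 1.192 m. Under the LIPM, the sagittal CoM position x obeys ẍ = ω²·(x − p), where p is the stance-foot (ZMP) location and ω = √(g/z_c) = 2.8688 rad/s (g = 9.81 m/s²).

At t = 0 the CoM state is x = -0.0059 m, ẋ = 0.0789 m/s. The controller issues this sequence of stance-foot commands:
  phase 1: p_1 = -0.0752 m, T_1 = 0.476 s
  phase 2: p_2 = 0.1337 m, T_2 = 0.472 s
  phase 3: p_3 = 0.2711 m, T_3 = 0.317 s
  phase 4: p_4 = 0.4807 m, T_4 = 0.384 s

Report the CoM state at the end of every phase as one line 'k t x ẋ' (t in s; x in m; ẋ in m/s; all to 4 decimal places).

phase 1: p=-0.0752, T=0.476, ωT=1.365549, cosh=2.086557, sinh=1.831316; start (x,ẋ)=(-0.005900, 0.078900) → end (x,ẋ)=(0.119765, 0.528709)
phase 2: p=0.1337, T=0.472, ωT=1.354074, cosh=2.065679, sinh=1.807492; start (x,ẋ)=(0.119765, 0.528709) → end (x,ẋ)=(0.438028, 1.019884)
phase 3: p=0.2711, T=0.317, ωT=0.909410, cosh=1.442809, sinh=1.040047; start (x,ẋ)=(0.438028, 1.019884) → end (x,ẋ)=(0.881692, 1.969560)
phase 4: p=0.4807, T=0.384, ωT=1.101619, cosh=1.670683, sinh=1.338351; start (x,ẋ)=(0.881692, 1.969560) → end (x,ẋ)=(2.069468, 4.830104)

1 0.4760 0.1198 0.5287
2 0.9480 0.4380 1.0199
3 1.2650 0.8817 1.9696
4 1.6490 2.0695 4.8301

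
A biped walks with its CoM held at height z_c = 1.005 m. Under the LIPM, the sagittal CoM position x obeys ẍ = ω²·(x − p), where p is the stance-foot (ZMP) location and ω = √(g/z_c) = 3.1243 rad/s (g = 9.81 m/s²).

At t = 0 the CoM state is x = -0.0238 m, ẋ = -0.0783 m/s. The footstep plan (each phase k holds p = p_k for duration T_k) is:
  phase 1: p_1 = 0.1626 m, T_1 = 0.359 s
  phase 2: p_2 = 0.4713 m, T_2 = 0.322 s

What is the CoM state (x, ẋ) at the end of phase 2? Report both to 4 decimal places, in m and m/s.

x = -0.9045, ẋ = -3.8856

phase 1: p=0.1626, T=0.359, ωT=1.121624, cosh=1.697793, sinh=1.372042; start (x,ẋ)=(-0.023800, -0.078300) → end (x,ẋ)=(-0.188254, -0.931973)
phase 2: p=0.4713, T=0.322, ωT=1.006025, cosh=1.550189, sinh=1.184519; start (x,ẋ)=(-0.188254, -0.931973) → end (x,ẋ)=(-0.904473, -3.885607)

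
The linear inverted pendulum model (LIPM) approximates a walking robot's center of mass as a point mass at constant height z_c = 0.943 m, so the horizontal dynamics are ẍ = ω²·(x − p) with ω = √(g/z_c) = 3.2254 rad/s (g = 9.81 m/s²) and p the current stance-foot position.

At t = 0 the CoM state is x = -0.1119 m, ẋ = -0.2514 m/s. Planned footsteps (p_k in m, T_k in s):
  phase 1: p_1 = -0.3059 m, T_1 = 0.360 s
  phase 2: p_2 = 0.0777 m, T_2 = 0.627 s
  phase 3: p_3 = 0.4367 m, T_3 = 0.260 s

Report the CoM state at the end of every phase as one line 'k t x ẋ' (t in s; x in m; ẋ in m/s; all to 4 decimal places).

phase 1: p=-0.3059, T=0.360, ωT=1.161144, cosh=1.753356, sinh=1.440228; start (x,ẋ)=(-0.111900, -0.251400) → end (x,ẋ)=(-0.078006, 0.460397)
phase 2: p=0.0777, T=0.627, ωT=2.022326, cosh=3.844113, sinh=3.711765; start (x,ẋ)=(-0.078006, 0.460397) → end (x,ẋ)=(0.008971, -0.094281)
phase 3: p=0.4367, T=0.260, ωT=0.838604, cosh=1.372725, sinh=0.940411; start (x,ẋ)=(0.008971, -0.094281) → end (x,ẋ)=(-0.177944, -1.426811)

1 0.3600 -0.0780 0.4604
2 0.9870 0.0090 -0.0943
3 1.2470 -0.1779 -1.4268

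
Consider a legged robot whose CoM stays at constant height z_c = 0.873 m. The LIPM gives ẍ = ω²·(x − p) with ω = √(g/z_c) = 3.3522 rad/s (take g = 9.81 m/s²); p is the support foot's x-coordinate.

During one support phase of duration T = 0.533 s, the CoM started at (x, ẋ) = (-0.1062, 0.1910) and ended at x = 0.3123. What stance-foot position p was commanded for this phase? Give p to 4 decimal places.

ωT = 3.3522·0.533 = 1.786723; cosh(ωT) = 3.068682, sinh(ωT) = 2.901173
x(T) = p + (x₀−p)·cosh(ωT) + (ẋ₀/ω)·sinh(ωT) ⇒ p·(1 − cosh) = x(T) − x₀·cosh − (ẋ₀/ω)·sinh
numerator   = 0.3123 − (-0.1062)·3.068682 − (0.1910/3.3522)·2.901173 = 0.472892
denominator = 1 − 3.068682 = -2.068682
p = 0.472892 / -2.068682 = -0.2286

p = -0.2286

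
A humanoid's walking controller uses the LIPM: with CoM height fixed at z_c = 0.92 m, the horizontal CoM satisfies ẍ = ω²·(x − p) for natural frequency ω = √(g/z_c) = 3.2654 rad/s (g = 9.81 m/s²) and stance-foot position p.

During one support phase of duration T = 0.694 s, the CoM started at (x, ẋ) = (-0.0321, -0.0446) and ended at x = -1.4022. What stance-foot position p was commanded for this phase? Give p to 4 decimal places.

p = 0.3048

ωT = 3.2654·0.694 = 2.266188; cosh(ωT) = 4.873138, sinh(ωT) = 4.769431
x(T) = p + (x₀−p)·cosh(ωT) + (ẋ₀/ω)·sinh(ωT) ⇒ p·(1 − cosh) = x(T) − x₀·cosh − (ẋ₀/ω)·sinh
numerator   = -1.4022 − (-0.0321)·4.873138 − (-0.0446/3.2654)·4.769431 = -1.180630
denominator = 1 − 4.873138 = -3.873138
p = -1.180630 / -3.873138 = 0.3048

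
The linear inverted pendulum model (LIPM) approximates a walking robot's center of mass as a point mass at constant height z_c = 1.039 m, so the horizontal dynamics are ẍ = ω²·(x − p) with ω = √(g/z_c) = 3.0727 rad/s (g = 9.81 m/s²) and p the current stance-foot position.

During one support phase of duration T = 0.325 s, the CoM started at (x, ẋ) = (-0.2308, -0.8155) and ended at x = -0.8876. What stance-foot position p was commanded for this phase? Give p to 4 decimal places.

ωT = 3.0727·0.325 = 0.998628; cosh(ωT) = 1.541469, sinh(ωT) = 1.173084
x(T) = p + (x₀−p)·cosh(ωT) + (ẋ₀/ω)·sinh(ωT) ⇒ p·(1 − cosh) = x(T) − x₀·cosh − (ẋ₀/ω)·sinh
numerator   = -0.8876 − (-0.2308)·1.541469 − (-0.8155/3.0727)·1.173084 = -0.220490
denominator = 1 − 1.541469 = -0.541469
p = -0.220490 / -0.541469 = 0.4072

p = 0.4072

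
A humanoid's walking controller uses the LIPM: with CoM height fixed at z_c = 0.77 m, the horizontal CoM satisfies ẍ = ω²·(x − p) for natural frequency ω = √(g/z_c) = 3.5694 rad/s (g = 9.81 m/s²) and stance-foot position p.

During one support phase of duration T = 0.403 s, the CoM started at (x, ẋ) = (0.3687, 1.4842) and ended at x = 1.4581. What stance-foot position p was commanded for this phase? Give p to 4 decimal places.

ωT = 3.5694·0.403 = 1.438468; cosh(ωT) = 2.225763, sinh(ωT) = 1.988472
x(T) = p + (x₀−p)·cosh(ωT) + (ẋ₀/ω)·sinh(ωT) ⇒ p·(1 − cosh) = x(T) − x₀·cosh − (ẋ₀/ω)·sinh
numerator   = 1.4581 − (0.3687)·2.225763 − (1.4842/3.5694)·1.988472 = -0.189370
denominator = 1 − 2.225763 = -1.225763
p = -0.189370 / -1.225763 = 0.1545

p = 0.1545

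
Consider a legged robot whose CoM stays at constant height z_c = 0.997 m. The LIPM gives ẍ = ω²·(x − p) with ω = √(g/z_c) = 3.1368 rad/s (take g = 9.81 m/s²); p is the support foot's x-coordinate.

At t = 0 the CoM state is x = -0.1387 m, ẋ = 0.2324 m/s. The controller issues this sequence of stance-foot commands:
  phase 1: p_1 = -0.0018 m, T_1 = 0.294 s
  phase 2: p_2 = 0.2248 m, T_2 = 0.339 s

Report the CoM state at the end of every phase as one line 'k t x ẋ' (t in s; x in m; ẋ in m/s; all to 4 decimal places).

phase 1: p=-0.0018, T=0.294, ωT=0.922219, cosh=1.456250, sinh=1.058615; start (x,ẋ)=(-0.138700, 0.232400) → end (x,ẋ)=(-0.122730, -0.116166)
phase 2: p=0.2248, T=0.339, ωT=1.063375, cosh=1.620709, sinh=1.275421; start (x,ẋ)=(-0.122730, -0.116166) → end (x,ẋ)=(-0.385678, -1.578647)

1 0.2940 -0.1227 -0.1162
2 0.6330 -0.3857 -1.5786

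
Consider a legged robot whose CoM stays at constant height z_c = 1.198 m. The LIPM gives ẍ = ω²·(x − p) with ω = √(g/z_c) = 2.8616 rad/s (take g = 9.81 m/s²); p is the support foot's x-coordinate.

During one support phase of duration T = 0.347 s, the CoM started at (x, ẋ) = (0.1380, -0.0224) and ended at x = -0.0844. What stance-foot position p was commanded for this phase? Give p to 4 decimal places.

p = 0.5368

ωT = 2.8616·0.347 = 0.992975; cosh(ωT) = 1.534863, sinh(ωT) = 1.164390
x(T) = p + (x₀−p)·cosh(ωT) + (ẋ₀/ω)·sinh(ωT) ⇒ p·(1 − cosh) = x(T) − x₀·cosh − (ẋ₀/ω)·sinh
numerator   = -0.0844 − (0.1380)·1.534863 − (-0.0224/2.8616)·1.164390 = -0.287097
denominator = 1 − 1.534863 = -0.534863
p = -0.287097 / -0.534863 = 0.5368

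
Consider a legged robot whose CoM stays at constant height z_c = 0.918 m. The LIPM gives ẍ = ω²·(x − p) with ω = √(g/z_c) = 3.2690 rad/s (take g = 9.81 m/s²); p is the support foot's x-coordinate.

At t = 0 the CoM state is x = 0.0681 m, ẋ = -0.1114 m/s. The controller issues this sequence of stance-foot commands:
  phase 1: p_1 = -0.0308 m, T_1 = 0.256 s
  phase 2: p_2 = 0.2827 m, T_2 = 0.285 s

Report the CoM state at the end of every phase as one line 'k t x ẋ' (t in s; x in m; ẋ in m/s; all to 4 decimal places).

1 0.2560 0.0728 0.1505
2 0.5410 0.0244 -0.5150

phase 1: p=-0.0308, T=0.256, ωT=0.836864, cosh=1.371090, sinh=0.938024; start (x,ẋ)=(0.068100, -0.111400) → end (x,ẋ)=(0.072835, 0.150527)
phase 2: p=0.2827, T=0.285, ωT=0.931665, cosh=1.466315, sinh=1.072418; start (x,ẋ)=(0.072835, 0.150527) → end (x,ẋ)=(0.024354, -0.515010)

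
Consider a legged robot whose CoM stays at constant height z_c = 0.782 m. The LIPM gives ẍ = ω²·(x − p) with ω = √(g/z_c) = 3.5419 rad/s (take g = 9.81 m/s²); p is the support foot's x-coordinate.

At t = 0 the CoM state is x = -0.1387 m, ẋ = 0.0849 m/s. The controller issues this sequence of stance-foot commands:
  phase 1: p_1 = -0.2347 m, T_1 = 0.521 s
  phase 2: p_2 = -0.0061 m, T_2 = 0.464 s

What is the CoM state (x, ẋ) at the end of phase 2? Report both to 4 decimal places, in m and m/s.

x = 1.3459, ẋ = 4.9373

phase 1: p=-0.2347, T=0.521, ωT=1.845330, cosh=3.244080, sinh=3.086107; start (x,ẋ)=(-0.138700, 0.084900) → end (x,ẋ)=(0.150706, 1.324768)
phase 2: p=-0.0061, T=0.464, ωT=1.643442, cosh=2.683128, sinh=2.489814; start (x,ẋ)=(0.150706, 1.324768) → end (x,ẋ)=(1.345890, 4.937345)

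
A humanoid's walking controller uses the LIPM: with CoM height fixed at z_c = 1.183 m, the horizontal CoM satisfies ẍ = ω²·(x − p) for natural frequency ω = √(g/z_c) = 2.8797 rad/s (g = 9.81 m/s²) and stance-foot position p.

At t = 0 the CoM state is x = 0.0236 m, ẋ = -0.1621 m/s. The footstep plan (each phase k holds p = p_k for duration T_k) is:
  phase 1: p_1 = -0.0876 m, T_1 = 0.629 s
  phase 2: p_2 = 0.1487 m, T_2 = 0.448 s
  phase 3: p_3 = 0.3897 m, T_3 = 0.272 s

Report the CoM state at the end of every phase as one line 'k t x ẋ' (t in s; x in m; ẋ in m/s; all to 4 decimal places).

phase 1: p=-0.0876, T=0.629, ωT=1.811331, cosh=3.141012, sinh=2.977576; start (x,ẋ)=(0.023600, -0.162100) → end (x,ẋ)=(0.094071, 0.444329)
phase 2: p=0.1487, T=0.448, ωT=1.290106, cosh=1.954206, sinh=1.678964; start (x,ẋ)=(0.094071, 0.444329) → end (x,ẋ)=(0.301003, 0.604184)
phase 3: p=0.3897, T=0.272, ωT=0.783278, cosh=1.322771, sinh=0.865865; start (x,ẋ)=(0.301003, 0.604184) → end (x,ẋ)=(0.454040, 0.578037)

1 0.6290 0.0941 0.4443
2 1.0770 0.3010 0.6042
3 1.3490 0.4540 0.5780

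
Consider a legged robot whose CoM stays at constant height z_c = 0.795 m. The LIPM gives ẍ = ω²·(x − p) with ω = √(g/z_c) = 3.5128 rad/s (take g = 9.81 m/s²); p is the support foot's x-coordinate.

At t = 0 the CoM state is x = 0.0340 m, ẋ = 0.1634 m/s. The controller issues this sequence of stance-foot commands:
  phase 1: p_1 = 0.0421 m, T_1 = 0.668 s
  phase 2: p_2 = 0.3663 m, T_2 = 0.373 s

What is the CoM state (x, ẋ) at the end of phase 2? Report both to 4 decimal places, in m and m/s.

phase 1: p=0.0421, T=0.668, ωT=2.346550, cosh=5.272580, sinh=5.176881; start (x,ẋ)=(0.034000, 0.163400) → end (x,ẋ)=(0.240198, 0.714238)
phase 2: p=0.3663, T=0.373, ωT=1.310274, cosh=1.988468, sinh=1.718722; start (x,ẋ)=(0.240198, 0.714238) → end (x,ẋ)=(0.465008, 0.658895)

x = 0.4650, ẋ = 0.6589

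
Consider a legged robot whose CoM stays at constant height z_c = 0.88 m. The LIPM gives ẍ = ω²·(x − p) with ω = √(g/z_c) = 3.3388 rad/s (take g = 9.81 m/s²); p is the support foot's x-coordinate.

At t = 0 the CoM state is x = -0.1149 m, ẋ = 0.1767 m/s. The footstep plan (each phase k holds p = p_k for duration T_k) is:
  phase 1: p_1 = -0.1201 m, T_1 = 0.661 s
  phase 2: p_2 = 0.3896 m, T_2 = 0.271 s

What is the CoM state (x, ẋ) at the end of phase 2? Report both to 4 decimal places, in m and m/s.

x = 0.3083, ẋ = 0.4242

phase 1: p=-0.1201, T=0.661, ωT=2.206947, cosh=4.598981, sinh=4.488945; start (x,ẋ)=(-0.114900, 0.176700) → end (x,ẋ)=(0.141384, 0.890576)
phase 2: p=0.3896, T=0.271, ωT=0.904815, cosh=1.438045, sinh=1.033429; start (x,ẋ)=(0.141384, 0.890576) → end (x,ẋ)=(0.308306, 0.424242)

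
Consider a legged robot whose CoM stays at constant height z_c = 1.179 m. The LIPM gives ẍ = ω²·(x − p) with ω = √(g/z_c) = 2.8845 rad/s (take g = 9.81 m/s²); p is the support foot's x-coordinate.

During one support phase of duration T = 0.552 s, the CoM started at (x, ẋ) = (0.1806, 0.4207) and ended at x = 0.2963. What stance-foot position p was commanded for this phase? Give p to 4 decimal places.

p = 0.3268

ωT = 2.8845·0.552 = 1.592244; cosh(ωT) = 2.559117, sinh(ωT) = 2.355648
x(T) = p + (x₀−p)·cosh(ωT) + (ẋ₀/ω)·sinh(ωT) ⇒ p·(1 − cosh) = x(T) − x₀·cosh − (ẋ₀/ω)·sinh
numerator   = 0.2963 − (0.1806)·2.559117 − (0.4207/2.8845)·2.355648 = -0.509444
denominator = 1 − 2.559117 = -1.559117
p = -0.509444 / -1.559117 = 0.3268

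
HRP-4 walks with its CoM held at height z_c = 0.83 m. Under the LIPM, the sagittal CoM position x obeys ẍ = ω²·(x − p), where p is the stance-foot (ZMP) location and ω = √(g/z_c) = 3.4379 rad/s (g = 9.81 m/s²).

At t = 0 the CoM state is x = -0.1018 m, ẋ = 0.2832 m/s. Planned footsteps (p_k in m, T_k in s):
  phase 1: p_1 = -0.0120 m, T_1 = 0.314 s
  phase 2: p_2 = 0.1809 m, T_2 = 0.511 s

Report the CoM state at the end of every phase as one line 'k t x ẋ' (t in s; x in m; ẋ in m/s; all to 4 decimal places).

1 0.3140 -0.0522 0.0630
2 0.8250 -0.4629 -2.0641

phase 1: p=-0.0120, T=0.314, ωT=1.079501, cosh=1.641487, sinh=1.301722; start (x,ẋ)=(-0.101800, 0.283200) → end (x,ẋ)=(-0.052175, 0.062997)
phase 2: p=0.1809, T=0.511, ωT=1.756767, cosh=2.983139, sinh=2.810537; start (x,ẋ)=(-0.052175, 0.062997) → end (x,ẋ)=(-0.462894, -2.064122)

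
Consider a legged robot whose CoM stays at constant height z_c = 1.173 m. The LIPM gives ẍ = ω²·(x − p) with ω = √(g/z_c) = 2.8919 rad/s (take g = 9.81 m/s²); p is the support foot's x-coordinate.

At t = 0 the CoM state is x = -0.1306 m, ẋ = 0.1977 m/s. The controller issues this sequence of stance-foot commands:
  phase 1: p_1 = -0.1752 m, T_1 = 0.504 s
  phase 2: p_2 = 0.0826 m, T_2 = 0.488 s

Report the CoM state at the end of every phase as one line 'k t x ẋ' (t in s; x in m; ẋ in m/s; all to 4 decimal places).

1 0.5040 0.0646 0.7096
2 0.9920 0.5168 1.4414

phase 1: p=-0.1752, T=0.504, ωT=1.457518, cosh=2.264049, sinh=2.031235; start (x,ẋ)=(-0.130600, 0.197700) → end (x,ẋ)=(0.064639, 0.709589)
phase 2: p=0.0826, T=0.488, ωT=1.411247, cosh=2.172453, sinh=1.928614; start (x,ẋ)=(0.064639, 0.709589) → end (x,ẋ)=(0.516806, 1.441371)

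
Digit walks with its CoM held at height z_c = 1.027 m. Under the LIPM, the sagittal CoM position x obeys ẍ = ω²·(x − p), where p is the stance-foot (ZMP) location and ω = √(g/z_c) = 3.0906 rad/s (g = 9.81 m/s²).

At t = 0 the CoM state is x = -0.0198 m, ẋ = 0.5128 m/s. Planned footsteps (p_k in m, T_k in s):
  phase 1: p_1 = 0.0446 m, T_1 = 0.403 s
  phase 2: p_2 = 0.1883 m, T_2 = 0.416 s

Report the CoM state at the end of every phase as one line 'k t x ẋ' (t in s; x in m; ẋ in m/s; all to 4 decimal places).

1 0.4030 0.1878 0.6476
2 0.8190 0.5374 1.2583

phase 1: p=0.0446, T=0.403, ωT=1.245512, cosh=1.881253, sinh=1.593460; start (x,ẋ)=(-0.019800, 0.512800) → end (x,ẋ)=(0.187838, 0.647553)
phase 2: p=0.1883, T=0.416, ωT=1.285690, cosh=1.946811, sinh=1.670351; start (x,ẋ)=(0.187838, 0.647553) → end (x,ẋ)=(0.537378, 1.258278)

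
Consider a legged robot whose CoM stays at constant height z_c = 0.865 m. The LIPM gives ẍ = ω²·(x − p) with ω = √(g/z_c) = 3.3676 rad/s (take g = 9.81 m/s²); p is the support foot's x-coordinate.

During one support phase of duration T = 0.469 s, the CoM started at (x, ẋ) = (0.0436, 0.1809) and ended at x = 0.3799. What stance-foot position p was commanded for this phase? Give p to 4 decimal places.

ωT = 3.3676·0.469 = 1.579404; cosh(ωT) = 2.529081, sinh(ωT) = 2.322984
x(T) = p + (x₀−p)·cosh(ωT) + (ẋ₀/ω)·sinh(ωT) ⇒ p·(1 − cosh) = x(T) − x₀·cosh − (ẋ₀/ω)·sinh
numerator   = 0.3799 − (0.0436)·2.529081 − (0.1809/3.3676)·2.322984 = 0.144847
denominator = 1 − 2.529081 = -1.529081
p = 0.144847 / -1.529081 = -0.0947

p = -0.0947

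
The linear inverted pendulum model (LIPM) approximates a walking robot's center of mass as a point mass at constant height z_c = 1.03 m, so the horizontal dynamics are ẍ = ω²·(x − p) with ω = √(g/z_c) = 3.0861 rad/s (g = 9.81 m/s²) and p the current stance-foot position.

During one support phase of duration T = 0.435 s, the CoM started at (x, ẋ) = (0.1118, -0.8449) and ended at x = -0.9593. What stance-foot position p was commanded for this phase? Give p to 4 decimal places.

p = 0.6696

ωT = 3.0861·0.435 = 1.342453; cosh(ωT) = 2.044815, sinh(ωT) = 1.783611
x(T) = p + (x₀−p)·cosh(ωT) + (ẋ₀/ω)·sinh(ωT) ⇒ p·(1 − cosh) = x(T) − x₀·cosh − (ẋ₀/ω)·sinh
numerator   = -0.9593 − (0.1118)·2.044815 − (-0.8449/3.0861)·1.783611 = -0.699601
denominator = 1 − 2.044815 = -1.044815
p = -0.699601 / -1.044815 = 0.6696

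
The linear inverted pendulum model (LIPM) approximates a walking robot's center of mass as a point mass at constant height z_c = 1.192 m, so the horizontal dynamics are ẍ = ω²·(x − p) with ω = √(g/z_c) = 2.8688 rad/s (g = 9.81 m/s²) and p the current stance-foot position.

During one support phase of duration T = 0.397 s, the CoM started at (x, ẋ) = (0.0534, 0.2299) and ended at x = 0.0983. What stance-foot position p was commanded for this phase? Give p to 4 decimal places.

p = 0.1468

ωT = 2.8688·0.397 = 1.138914; cosh(ωT) = 1.721770, sinh(ωT) = 1.401603
x(T) = p + (x₀−p)·cosh(ωT) + (ẋ₀/ω)·sinh(ωT) ⇒ p·(1 − cosh) = x(T) − x₀·cosh − (ẋ₀/ω)·sinh
numerator   = 0.0983 − (0.0534)·1.721770 − (0.2299/2.8688)·1.401603 = -0.105964
denominator = 1 − 1.721770 = -0.721770
p = -0.105964 / -0.721770 = 0.1468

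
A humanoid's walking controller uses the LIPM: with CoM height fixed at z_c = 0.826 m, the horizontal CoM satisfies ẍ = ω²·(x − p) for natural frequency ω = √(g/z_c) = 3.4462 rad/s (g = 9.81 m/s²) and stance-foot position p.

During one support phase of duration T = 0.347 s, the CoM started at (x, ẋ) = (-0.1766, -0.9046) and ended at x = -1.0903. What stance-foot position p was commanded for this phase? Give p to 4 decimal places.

ωT = 3.4462·0.347 = 1.195831; cosh(ωT) = 1.804379, sinh(ωT) = 1.501927
x(T) = p + (x₀−p)·cosh(ωT) + (ẋ₀/ω)·sinh(ωT) ⇒ p·(1 − cosh) = x(T) − x₀·cosh − (ẋ₀/ω)·sinh
numerator   = -1.0903 − (-0.1766)·1.804379 − (-0.9046/3.4462)·1.501927 = -0.377403
denominator = 1 − 1.804379 = -0.804379
p = -0.377403 / -0.804379 = 0.4692

p = 0.4692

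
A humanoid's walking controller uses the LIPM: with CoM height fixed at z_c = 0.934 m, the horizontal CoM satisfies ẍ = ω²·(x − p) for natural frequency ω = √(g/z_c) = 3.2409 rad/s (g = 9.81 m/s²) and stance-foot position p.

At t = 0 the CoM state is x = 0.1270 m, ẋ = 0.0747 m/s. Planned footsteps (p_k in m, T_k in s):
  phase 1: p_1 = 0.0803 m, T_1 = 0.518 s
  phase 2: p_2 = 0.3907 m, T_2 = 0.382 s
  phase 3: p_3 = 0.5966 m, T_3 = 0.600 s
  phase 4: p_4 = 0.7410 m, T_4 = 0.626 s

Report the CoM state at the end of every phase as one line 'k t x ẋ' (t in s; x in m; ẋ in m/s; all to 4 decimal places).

phase 1: p=0.0803, T=0.518, ωT=1.678786, cosh=2.772824, sinh=2.586223; start (x,ẋ)=(0.127000, 0.074700) → end (x,ẋ)=(0.269401, 0.598555)
phase 2: p=0.3907, T=0.382, ωT=1.238024, cosh=1.869374, sinh=1.579417; start (x,ẋ)=(0.269401, 0.598555) → end (x,ẋ)=(0.455646, 0.498026)
phase 3: p=0.5966, T=0.600, ωT=1.944540, cosh=3.566734, sinh=3.423681; start (x,ẋ)=(0.455646, 0.498026) → end (x,ẋ)=(0.619970, 0.212332)
phase 4: p=0.7410, T=0.626, ωT=2.028803, cosh=3.868237, sinh=3.736744; start (x,ẋ)=(0.619970, 0.212332) → end (x,ẋ)=(0.517645, -0.644375)

1 0.5180 0.2694 0.5986
2 0.9000 0.4556 0.4980
3 1.5000 0.6200 0.2123
4 2.1260 0.5176 -0.6444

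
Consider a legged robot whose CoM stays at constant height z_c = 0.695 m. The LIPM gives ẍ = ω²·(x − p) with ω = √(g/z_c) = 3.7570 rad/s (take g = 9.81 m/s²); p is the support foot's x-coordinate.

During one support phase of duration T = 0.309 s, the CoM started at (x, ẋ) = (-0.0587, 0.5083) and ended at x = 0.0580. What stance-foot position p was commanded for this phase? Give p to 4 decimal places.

ωT = 3.7570·0.309 = 1.160913; cosh(ωT) = 1.753024, sinh(ωT) = 1.439823
x(T) = p + (x₀−p)·cosh(ωT) + (ẋ₀/ω)·sinh(ωT) ⇒ p·(1 − cosh) = x(T) − x₀·cosh − (ẋ₀/ω)·sinh
numerator   = 0.0580 − (-0.0587)·1.753024 − (0.5083/3.7570)·1.439823 = -0.033897
denominator = 1 − 1.753024 = -0.753024
p = -0.033897 / -0.753024 = 0.0450

p = 0.0450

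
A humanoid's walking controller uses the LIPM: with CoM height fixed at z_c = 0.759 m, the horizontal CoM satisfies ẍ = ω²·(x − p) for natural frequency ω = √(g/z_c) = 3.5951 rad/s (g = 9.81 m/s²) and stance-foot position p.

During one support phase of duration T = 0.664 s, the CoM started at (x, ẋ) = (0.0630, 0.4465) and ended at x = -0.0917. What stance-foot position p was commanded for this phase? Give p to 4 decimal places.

p = 0.2468

ωT = 3.5951·0.664 = 2.387146; cosh(ωT) = 5.487144, sinh(ωT) = 5.395252
x(T) = p + (x₀−p)·cosh(ωT) + (ẋ₀/ω)·sinh(ωT) ⇒ p·(1 − cosh) = x(T) − x₀·cosh − (ẋ₀/ω)·sinh
numerator   = -0.0917 − (0.0630)·5.487144 − (0.4465/3.5951)·5.395252 = -1.107463
denominator = 1 − 5.487144 = -4.487144
p = -1.107463 / -4.487144 = 0.2468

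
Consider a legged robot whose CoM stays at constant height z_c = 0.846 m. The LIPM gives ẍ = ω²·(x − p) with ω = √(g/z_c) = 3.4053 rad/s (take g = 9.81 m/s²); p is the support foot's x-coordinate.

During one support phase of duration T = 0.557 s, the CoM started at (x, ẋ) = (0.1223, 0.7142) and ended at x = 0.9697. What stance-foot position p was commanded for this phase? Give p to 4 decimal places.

p = 0.0541

ωT = 3.4053·0.557 = 1.896752; cosh(ωT) = 3.407135, sinh(ωT) = 3.257080
x(T) = p + (x₀−p)·cosh(ωT) + (ẋ₀/ω)·sinh(ωT) ⇒ p·(1 − cosh) = x(T) − x₀·cosh − (ẋ₀/ω)·sinh
numerator   = 0.9697 − (0.1223)·3.407135 − (0.7142/3.4053)·3.257080 = -0.130106
denominator = 1 − 3.407135 = -2.407135
p = -0.130106 / -2.407135 = 0.0541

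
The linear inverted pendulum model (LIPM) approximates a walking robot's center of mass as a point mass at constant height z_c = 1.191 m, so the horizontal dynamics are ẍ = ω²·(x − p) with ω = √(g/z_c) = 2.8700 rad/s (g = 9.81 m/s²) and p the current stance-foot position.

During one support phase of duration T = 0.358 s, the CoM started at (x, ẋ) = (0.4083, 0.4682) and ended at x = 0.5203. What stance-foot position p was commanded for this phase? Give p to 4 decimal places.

p = 0.5588

ωT = 2.8700·0.358 = 1.027460; cosh(ωT) = 1.575938, sinh(ωT) = 1.218023
x(T) = p + (x₀−p)·cosh(ωT) + (ẋ₀/ω)·sinh(ωT) ⇒ p·(1 − cosh) = x(T) − x₀·cosh − (ẋ₀/ω)·sinh
numerator   = 0.5203 − (0.4083)·1.575938 − (0.4682/2.8700)·1.218023 = -0.321858
denominator = 1 − 1.575938 = -0.575938
p = -0.321858 / -0.575938 = 0.5588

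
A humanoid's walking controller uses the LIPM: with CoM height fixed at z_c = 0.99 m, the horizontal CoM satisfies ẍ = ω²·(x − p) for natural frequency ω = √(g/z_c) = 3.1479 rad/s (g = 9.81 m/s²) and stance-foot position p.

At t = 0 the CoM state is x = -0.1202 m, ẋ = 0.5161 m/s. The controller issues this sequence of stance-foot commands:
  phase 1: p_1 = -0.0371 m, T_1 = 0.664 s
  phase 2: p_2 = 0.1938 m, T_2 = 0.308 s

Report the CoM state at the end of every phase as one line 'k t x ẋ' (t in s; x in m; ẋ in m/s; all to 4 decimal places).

1 0.6640 0.2745 1.0771
2 0.9720 0.7018 1.9112

phase 1: p=-0.0371, T=0.664, ωT=2.090206, cosh=4.105120, sinh=3.981458; start (x,ẋ)=(-0.120200, 0.516100) → end (x,ẋ)=(0.274527, 1.077141)
phase 2: p=0.1938, T=0.308, ωT=0.969553, cosh=1.508009, sinh=1.128757; start (x,ẋ)=(0.274527, 1.077141) → end (x,ẋ)=(0.701772, 1.911178)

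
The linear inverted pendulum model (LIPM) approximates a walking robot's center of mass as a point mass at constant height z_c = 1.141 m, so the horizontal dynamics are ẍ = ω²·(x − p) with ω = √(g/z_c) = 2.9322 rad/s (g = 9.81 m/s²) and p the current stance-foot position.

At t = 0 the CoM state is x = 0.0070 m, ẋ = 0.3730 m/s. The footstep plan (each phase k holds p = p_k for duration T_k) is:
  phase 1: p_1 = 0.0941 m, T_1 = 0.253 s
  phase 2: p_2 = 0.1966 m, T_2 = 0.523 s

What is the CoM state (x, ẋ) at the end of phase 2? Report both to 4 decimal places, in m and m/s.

x = 0.1322, ẋ = -0.0595

phase 1: p=0.0941, T=0.253, ωT=0.741847, cosh=1.288022, sinh=0.811788; start (x,ẋ)=(0.007000, 0.373000) → end (x,ẋ)=(0.085179, 0.273106)
phase 2: p=0.1966, T=0.523, ωT=1.533541, cosh=2.425164, sinh=2.209393; start (x,ẋ)=(0.085179, 0.273106) → end (x,ẋ)=(0.132170, -0.059499)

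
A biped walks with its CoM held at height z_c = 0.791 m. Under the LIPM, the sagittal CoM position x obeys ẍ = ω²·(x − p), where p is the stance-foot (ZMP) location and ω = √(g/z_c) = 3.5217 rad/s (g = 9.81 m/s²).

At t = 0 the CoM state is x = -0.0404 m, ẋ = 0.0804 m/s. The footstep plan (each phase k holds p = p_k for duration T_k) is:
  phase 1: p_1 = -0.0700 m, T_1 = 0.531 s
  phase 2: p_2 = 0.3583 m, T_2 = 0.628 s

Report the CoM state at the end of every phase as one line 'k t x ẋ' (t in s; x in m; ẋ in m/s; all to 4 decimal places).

1 0.5310 0.1006 0.5972
2 1.1590 -0.0674 -1.3342

phase 1: p=-0.0700, T=0.531, ωT=1.870023, cosh=3.321282, sinh=3.167162; start (x,ẋ)=(-0.040400, 0.080400) → end (x,ẋ)=(0.100616, 0.597183)
phase 2: p=0.3583, T=0.628, ωT=2.211628, cosh=4.620044, sinh=4.510521; start (x,ẋ)=(0.100616, 0.597183) → end (x,ẋ)=(-0.067352, -1.334223)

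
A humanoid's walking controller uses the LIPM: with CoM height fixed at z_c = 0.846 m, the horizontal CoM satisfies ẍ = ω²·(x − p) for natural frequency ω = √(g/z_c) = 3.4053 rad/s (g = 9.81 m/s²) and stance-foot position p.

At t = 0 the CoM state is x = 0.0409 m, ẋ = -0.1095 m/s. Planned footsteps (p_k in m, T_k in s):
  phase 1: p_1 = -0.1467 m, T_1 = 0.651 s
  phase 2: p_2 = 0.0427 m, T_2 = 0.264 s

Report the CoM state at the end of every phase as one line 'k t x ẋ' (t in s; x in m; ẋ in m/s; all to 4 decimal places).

1 0.6510 0.5786 2.3884
2 0.9150 1.5292 5.2912

phase 1: p=-0.1467, T=0.651, ωT=2.216850, cosh=4.643664, sinh=4.534712; start (x,ẋ)=(0.040900, -0.109500) → end (x,ẋ)=(0.578634, 2.388448)
phase 2: p=0.0427, T=0.264, ωT=0.898999, cosh=1.432060, sinh=1.025083; start (x,ẋ)=(0.578634, 2.388448) → end (x,ẋ)=(1.529174, 5.291195)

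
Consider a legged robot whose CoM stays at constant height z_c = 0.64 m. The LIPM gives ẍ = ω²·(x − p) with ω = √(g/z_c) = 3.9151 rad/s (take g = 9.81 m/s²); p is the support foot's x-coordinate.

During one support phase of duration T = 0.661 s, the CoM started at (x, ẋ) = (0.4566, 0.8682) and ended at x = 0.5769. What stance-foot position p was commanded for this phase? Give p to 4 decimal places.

ωT = 3.9151·0.661 = 2.587881; cosh(ωT) = 6.688368, sinh(ωT) = 6.613189
x(T) = p + (x₀−p)·cosh(ωT) + (ẋ₀/ω)·sinh(ωT) ⇒ p·(1 − cosh) = x(T) − x₀·cosh − (ẋ₀/ω)·sinh
numerator   = 0.5769 − (0.4566)·6.688368 − (0.8682/3.9151)·6.613189 = -3.943528
denominator = 1 − 6.688368 = -5.688368
p = -3.943528 / -5.688368 = 0.6933

p = 0.6933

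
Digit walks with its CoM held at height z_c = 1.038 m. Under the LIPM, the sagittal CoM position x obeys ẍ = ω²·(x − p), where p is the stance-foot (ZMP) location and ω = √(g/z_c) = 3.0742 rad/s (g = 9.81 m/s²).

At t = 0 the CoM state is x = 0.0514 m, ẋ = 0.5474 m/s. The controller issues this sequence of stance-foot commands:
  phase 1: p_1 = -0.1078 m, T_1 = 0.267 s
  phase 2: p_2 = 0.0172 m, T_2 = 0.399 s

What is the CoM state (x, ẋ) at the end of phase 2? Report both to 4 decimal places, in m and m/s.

phase 1: p=-0.1078, T=0.267, ωT=0.820811, cosh=1.356209, sinh=0.916134; start (x,ẋ)=(0.051400, 0.547400) → end (x,ẋ)=(0.271238, 1.190756)
phase 2: p=0.0172, T=0.399, ωT=1.226606, cosh=1.851462, sinh=1.558175; start (x,ẋ)=(0.271238, 1.190756) → end (x,ẋ)=(1.091082, 3.421516)

x = 1.0911, ẋ = 3.4215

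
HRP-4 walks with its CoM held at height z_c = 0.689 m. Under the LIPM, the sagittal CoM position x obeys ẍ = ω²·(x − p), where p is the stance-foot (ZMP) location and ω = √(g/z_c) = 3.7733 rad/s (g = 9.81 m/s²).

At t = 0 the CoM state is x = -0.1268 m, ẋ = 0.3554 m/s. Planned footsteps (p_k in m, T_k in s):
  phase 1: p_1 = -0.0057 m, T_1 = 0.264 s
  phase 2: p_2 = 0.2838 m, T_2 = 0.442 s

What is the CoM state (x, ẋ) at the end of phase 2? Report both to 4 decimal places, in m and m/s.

x = -0.7114, ẋ = -3.4924

phase 1: p=-0.0057, T=0.264, ωT=0.996151, cosh=1.538569, sinh=1.169271; start (x,ẋ)=(-0.126800, 0.355400) → end (x,ẋ)=(-0.081889, 0.012513)
phase 2: p=0.2838, T=0.442, ωT=1.667799, cosh=2.744574, sinh=2.555912; start (x,ẋ)=(-0.081889, 0.012513) → end (x,ẋ)=(-0.711385, -3.492446)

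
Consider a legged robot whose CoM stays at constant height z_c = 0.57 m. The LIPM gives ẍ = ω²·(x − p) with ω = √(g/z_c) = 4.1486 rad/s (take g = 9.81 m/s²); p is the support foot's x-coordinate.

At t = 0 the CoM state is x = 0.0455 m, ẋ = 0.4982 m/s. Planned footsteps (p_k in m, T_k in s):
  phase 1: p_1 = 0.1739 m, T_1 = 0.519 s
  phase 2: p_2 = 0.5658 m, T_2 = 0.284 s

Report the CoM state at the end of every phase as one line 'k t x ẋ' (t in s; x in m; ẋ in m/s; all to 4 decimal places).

phase 1: p=0.1739, T=0.519, ωT=2.153123, cosh=4.363918, sinh=4.247797; start (x,ẋ)=(0.045500, 0.498200) → end (x,ẋ)=(0.123685, -0.088614)
phase 2: p=0.5658, T=0.284, ωT=1.178202, cosh=1.778180, sinh=1.470349; start (x,ẋ)=(0.123685, -0.088614) → end (x,ẋ)=(-0.251766, -2.854421)

1 0.5190 0.1237 -0.0886
2 0.8030 -0.2518 -2.8544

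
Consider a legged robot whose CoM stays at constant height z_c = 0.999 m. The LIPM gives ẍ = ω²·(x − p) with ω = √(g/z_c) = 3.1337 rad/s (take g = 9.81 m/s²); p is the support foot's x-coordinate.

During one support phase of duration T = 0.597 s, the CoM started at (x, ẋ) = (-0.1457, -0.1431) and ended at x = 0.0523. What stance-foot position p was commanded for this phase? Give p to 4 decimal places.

p = -0.2932

ωT = 3.1337·0.597 = 1.870819; cosh(ωT) = 3.323805, sinh(ωT) = 3.169807
x(T) = p + (x₀−p)·cosh(ωT) + (ẋ₀/ω)·sinh(ωT) ⇒ p·(1 − cosh) = x(T) − x₀·cosh − (ẋ₀/ω)·sinh
numerator   = 0.0523 − (-0.1457)·3.323805 − (-0.1431/3.1337)·3.169807 = 0.681327
denominator = 1 − 3.323805 = -2.323805
p = 0.681327 / -2.323805 = -0.2932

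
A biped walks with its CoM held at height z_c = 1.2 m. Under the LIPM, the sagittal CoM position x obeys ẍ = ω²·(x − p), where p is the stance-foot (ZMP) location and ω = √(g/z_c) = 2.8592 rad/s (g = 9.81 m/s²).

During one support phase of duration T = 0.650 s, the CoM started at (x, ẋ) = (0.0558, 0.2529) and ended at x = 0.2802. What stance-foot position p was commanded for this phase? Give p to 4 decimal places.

p = 0.0787

ωT = 2.8592·0.650 = 1.858480; cosh(ωT) = 3.284945, sinh(ωT) = 3.129035
x(T) = p + (x₀−p)·cosh(ωT) + (ẋ₀/ω)·sinh(ωT) ⇒ p·(1 − cosh) = x(T) − x₀·cosh − (ẋ₀/ω)·sinh
numerator   = 0.2802 − (0.0558)·3.284945 − (0.2529/2.8592)·3.129035 = -0.179867
denominator = 1 − 3.284945 = -2.284945
p = -0.179867 / -2.284945 = 0.0787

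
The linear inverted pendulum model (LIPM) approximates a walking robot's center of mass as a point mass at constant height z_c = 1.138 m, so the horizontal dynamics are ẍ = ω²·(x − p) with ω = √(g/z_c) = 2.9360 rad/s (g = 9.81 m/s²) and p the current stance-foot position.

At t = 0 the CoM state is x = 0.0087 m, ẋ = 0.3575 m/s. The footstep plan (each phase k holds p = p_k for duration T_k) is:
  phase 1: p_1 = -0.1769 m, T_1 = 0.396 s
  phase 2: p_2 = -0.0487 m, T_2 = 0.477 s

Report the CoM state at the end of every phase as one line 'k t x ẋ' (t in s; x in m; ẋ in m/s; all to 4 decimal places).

1 0.3960 0.3246 1.4139
2 0.8730 1.6721 5.1307

phase 1: p=-0.1769, T=0.396, ωT=1.162656, cosh=1.755536, sinh=1.442881; start (x,ẋ)=(0.008700, 0.357500) → end (x,ẋ)=(0.324619, 1.413861)
phase 2: p=-0.0487, T=0.477, ωT=1.400472, cosh=2.151798, sinh=1.905317; start (x,ẋ)=(0.324619, 1.413861) → end (x,ẋ)=(1.672132, 5.130693)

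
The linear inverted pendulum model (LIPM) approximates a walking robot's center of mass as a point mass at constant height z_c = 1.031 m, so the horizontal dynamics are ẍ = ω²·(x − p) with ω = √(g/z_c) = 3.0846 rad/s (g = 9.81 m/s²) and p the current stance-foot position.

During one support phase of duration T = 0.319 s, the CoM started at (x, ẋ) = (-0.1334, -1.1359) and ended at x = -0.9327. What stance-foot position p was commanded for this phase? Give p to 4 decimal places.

p = 0.5827

ωT = 3.0846·0.319 = 0.983987; cosh(ωT) = 1.524460, sinh(ωT) = 1.150642
x(T) = p + (x₀−p)·cosh(ωT) + (ẋ₀/ω)·sinh(ωT) ⇒ p·(1 − cosh) = x(T) − x₀·cosh − (ẋ₀/ω)·sinh
numerator   = -0.9327 − (-0.1334)·1.524460 − (-1.1359/3.0846)·1.150642 = -0.305615
denominator = 1 − 1.524460 = -0.524460
p = -0.305615 / -0.524460 = 0.5827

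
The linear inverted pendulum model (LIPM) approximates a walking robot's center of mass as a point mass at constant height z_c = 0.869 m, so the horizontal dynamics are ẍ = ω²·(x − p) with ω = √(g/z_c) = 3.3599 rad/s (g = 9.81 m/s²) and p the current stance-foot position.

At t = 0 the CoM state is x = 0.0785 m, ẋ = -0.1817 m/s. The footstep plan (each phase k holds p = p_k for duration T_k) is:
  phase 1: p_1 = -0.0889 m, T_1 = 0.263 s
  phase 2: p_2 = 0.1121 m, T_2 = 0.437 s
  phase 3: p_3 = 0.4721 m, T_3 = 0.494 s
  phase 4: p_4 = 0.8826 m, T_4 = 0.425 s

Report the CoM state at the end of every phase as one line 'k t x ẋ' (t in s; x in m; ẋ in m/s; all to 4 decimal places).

1 0.2630 0.0940 0.3069
2 0.7000 0.2584 0.5763
3 1.1940 0.3246 -0.2493
4 1.6190 -0.4936 -4.2340

phase 1: p=-0.0889, T=0.263, ωT=0.883654, cosh=1.416497, sinh=1.003227; start (x,ẋ)=(0.078500, -0.181700) → end (x,ẋ)=(0.093968, 0.306885)
phase 2: p=0.1121, T=0.437, ωT=1.468276, cosh=2.286033, sinh=2.055711; start (x,ẋ)=(0.093968, 0.306885) → end (x,ẋ)=(0.258413, 0.576312)
phase 3: p=0.4721, T=0.494, ωT=1.659791, cosh=2.724194, sinh=2.534015; start (x,ẋ)=(0.258413, 0.576312) → end (x,ẋ)=(0.324628, -0.249348)
phase 4: p=0.8826, T=0.425, ωT=1.427957, cosh=2.204986, sinh=1.965187; start (x,ẋ)=(0.324628, -0.249348) → end (x,ẋ)=(-0.493563, -4.234008)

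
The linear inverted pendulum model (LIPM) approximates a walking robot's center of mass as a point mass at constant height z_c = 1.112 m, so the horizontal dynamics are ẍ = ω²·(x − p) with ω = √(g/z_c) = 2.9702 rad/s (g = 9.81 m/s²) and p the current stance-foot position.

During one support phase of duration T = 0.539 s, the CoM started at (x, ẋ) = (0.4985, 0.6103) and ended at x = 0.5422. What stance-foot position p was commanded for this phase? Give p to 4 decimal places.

ωT = 2.9702·0.539 = 1.600938; cosh(ωT) = 2.579693, sinh(ωT) = 2.377986
x(T) = p + (x₀−p)·cosh(ωT) + (ẋ₀/ω)·sinh(ωT) ⇒ p·(1 − cosh) = x(T) − x₀·cosh − (ẋ₀/ω)·sinh
numerator   = 0.5422 − (0.4985)·2.579693 − (0.6103/2.9702)·2.377986 = -1.232392
denominator = 1 − 2.579693 = -1.579693
p = -1.232392 / -1.579693 = 0.7801

p = 0.7801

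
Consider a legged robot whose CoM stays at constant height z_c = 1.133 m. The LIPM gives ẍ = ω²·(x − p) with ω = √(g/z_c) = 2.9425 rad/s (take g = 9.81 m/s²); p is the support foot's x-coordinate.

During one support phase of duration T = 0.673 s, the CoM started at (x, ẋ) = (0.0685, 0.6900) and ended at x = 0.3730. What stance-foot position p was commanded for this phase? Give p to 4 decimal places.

p = 0.2650

ωT = 2.9425·0.673 = 1.980303; cosh(ωT) = 3.691481, sinh(ωT) = 3.553453
x(T) = p + (x₀−p)·cosh(ωT) + (ẋ₀/ω)·sinh(ωT) ⇒ p·(1 − cosh) = x(T) − x₀·cosh − (ẋ₀/ω)·sinh
numerator   = 0.3730 − (0.0685)·3.691481 − (0.6900/2.9425)·3.553453 = -0.713132
denominator = 1 − 3.691481 = -2.691481
p = -0.713132 / -2.691481 = 0.2650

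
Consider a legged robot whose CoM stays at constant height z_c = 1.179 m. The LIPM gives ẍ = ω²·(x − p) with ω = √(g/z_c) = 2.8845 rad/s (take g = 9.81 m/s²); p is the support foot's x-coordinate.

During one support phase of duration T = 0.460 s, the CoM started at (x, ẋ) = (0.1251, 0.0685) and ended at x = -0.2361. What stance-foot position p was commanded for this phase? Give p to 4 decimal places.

p = 0.5211

ωT = 2.8845·0.460 = 1.326870; cosh(ωT) = 2.017267, sinh(ωT) = 1.751960
x(T) = p + (x₀−p)·cosh(ωT) + (ẋ₀/ω)·sinh(ωT) ⇒ p·(1 − cosh) = x(T) − x₀·cosh − (ẋ₀/ω)·sinh
numerator   = -0.2361 − (0.1251)·2.017267 − (0.0685/2.8845)·1.751960 = -0.530065
denominator = 1 − 2.017267 = -1.017267
p = -0.530065 / -1.017267 = 0.5211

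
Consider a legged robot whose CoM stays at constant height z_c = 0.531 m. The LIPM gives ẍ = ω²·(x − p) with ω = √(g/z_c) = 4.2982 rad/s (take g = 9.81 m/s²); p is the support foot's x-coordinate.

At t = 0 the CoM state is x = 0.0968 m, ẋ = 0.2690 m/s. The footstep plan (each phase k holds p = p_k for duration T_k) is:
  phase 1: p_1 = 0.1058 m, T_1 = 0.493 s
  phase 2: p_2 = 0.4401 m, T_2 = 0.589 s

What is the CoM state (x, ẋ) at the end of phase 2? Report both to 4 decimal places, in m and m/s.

phase 1: p=0.1058, T=0.493, ωT=2.119013, cosh=4.221533, sinh=4.101383; start (x,ẋ)=(0.096800, 0.269000) → end (x,ẋ)=(0.324489, 0.976935)
phase 2: p=0.4401, T=0.589, ωT=2.531640, cosh=6.326818, sinh=6.247290; start (x,ẋ)=(0.324489, 0.976935) → end (x,ẋ)=(1.128590, 3.076481)

x = 1.1286, ẋ = 3.0765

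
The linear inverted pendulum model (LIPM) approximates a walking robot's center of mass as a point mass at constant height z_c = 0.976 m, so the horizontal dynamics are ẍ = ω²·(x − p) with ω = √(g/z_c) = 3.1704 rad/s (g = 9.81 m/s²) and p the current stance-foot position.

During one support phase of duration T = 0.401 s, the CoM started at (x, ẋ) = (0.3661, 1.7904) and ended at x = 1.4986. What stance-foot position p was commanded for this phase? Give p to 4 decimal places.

ωT = 3.1704·0.401 = 1.271330; cosh(ωT) = 1.923026, sinh(ωT) = 1.642567
x(T) = p + (x₀−p)·cosh(ωT) + (ẋ₀/ω)·sinh(ωT) ⇒ p·(1 − cosh) = x(T) − x₀·cosh − (ẋ₀/ω)·sinh
numerator   = 1.4986 − (0.3661)·1.923026 − (1.7904/3.1704)·1.642567 = -0.133016
denominator = 1 − 1.923026 = -0.923026
p = -0.133016 / -0.923026 = 0.1441

p = 0.1441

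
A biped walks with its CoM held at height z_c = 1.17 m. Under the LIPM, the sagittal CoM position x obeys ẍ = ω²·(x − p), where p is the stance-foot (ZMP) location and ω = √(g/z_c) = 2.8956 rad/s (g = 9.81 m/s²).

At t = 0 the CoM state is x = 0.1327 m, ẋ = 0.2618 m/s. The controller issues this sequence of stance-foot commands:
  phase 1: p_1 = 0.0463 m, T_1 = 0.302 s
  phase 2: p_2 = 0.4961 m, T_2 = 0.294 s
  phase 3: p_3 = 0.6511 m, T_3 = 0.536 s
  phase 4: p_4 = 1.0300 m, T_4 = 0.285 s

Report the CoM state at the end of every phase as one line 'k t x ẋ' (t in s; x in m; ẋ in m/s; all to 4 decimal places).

phase 1: p=0.0463, T=0.302, ωT=0.874471, cosh=1.407345, sinh=0.990262; start (x,ẋ)=(0.132700, 0.261800) → end (x,ẋ)=(0.257427, 0.616187)
phase 2: p=0.4961, T=0.294, ωT=0.851306, cosh=1.384781, sinh=0.957924; start (x,ẋ)=(0.257427, 0.616187) → end (x,ẋ)=(0.369438, 0.191261)
phase 3: p=0.6511, T=0.536, ωT=1.552042, cosh=2.466457, sinh=2.254642; start (x,ẋ)=(0.369438, 0.191261) → end (x,ẋ)=(0.105316, -1.367107)
phase 4: p=1.0300, T=0.285, ωT=0.825246, cosh=1.360285, sinh=0.922157; start (x,ẋ)=(0.105316, -1.367107) → end (x,ẋ)=(-0.663214, -4.328744)

1 0.3020 0.2574 0.6162
2 0.5960 0.3694 0.1913
3 1.1320 0.1053 -1.3671
4 1.4170 -0.6632 -4.3287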